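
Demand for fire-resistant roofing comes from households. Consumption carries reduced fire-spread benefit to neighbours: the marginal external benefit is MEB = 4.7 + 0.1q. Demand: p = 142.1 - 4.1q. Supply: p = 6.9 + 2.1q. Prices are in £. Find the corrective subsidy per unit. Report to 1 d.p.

Social marginal benefit = demand + MEB = 146.8 - 4.0q.
Set SMB = MC: 146.8 - 4.0q = 6.9 + 2.1q → q* = 22.9344.
The Pigouvian subsidy equals MEB at q*: 4.7 + 0.1×22.9344 = 6.9934.

subsidy = £7.0 per unit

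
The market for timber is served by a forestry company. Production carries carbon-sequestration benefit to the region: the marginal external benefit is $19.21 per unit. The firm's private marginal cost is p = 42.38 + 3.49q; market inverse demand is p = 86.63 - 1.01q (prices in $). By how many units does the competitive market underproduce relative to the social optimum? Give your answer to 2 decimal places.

4.27 units

Market equilibrium (private): 42.38 + 3.49q = 86.63 - 1.01q → q_m = 9.8333.
Social marginal cost = private MC − MEB = 23.17 + 3.49q.
Set SMC = demand: 23.17 + 3.49q = 86.63 - 1.01q → q* = 14.1022.
Gap = |9.8333 − 14.1022| = 4.2689.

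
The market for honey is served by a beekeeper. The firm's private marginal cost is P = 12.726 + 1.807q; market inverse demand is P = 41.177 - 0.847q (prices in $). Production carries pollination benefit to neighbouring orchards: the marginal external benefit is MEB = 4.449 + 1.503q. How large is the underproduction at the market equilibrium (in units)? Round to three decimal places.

Market equilibrium (private): 12.726 + 1.807q = 41.177 - 0.847q → q_m = 10.7200.
Social marginal cost = private MC − MEB = 8.277 + 0.304q.
Set SMC = demand: 8.277 + 0.304q = 41.177 - 0.847q → q* = 28.5838.
Gap = |10.7200 − 28.5838| = 17.8638.

17.864 units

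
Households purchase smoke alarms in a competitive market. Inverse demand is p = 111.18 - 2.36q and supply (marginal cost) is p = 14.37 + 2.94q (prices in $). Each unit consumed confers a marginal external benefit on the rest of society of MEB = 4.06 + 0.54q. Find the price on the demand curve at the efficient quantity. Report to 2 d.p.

Social marginal benefit = demand + MEB = 115.24 - 1.82q.
Set SMB = MC: 115.24 - 1.82q = 14.37 + 2.94q → q* = 21.1912.
Consumer price on the demand curve at q*: 111.18 − 2.36×21.1912 = 61.1688.

P = $61.17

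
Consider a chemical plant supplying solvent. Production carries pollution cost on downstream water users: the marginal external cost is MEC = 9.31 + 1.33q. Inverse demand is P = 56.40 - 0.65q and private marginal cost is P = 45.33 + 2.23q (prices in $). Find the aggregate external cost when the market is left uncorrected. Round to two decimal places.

Market equilibrium (private): 45.33 + 2.23q = 56.40 - 0.65q → q_m = 3.8438.
Total external cost = ∫₀^{q_m} (9.31 + 1.33q) dq = 9.31×3.8438 + ½×1.33×3.8438² = 45.6110.

$45.61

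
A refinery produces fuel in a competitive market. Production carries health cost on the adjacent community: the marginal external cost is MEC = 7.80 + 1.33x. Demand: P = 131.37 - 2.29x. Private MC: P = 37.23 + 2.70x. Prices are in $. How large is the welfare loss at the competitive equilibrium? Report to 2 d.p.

DWL = $85.59

Market equilibrium (private): 37.23 + 2.70x = 131.37 - 2.29x → x_m = 18.8657.
Social marginal cost = private MC + MEC = 45.03 + 4.03x.
Set SMC = demand: 45.03 + 4.03x = 131.37 - 2.29x → x* = 13.6614.
The loss is the area between SMC and demand from x* to x_m; with linear curves that's a triangle of height MEC(x_m).
DWL = ½ × 5.2043 × 32.8914 = 85.5884.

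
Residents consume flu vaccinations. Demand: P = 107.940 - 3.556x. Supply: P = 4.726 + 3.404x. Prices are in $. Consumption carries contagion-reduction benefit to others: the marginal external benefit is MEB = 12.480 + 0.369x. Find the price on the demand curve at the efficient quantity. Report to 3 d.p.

Social marginal benefit = demand + MEB = 120.420 - 3.187x.
Set SMB = MC: 120.420 - 3.187x = 4.726 + 3.404x → x* = 17.5533.
Consumer price on the demand curve at x*: 107.940 − 3.556×17.5533 = 45.5205.

P = $45.520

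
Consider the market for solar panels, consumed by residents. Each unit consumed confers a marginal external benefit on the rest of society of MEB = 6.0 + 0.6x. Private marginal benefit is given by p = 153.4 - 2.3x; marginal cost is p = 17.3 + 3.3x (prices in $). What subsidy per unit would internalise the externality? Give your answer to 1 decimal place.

Social marginal benefit = demand + MEB = 159.4 - 1.7x.
Set SMB = MC: 159.4 - 1.7x = 17.3 + 3.3x → x* = 28.4200.
The Pigouvian subsidy equals MEB at x*: 6.0 + 0.6×28.4200 = 23.0520.

subsidy = $23.1 per unit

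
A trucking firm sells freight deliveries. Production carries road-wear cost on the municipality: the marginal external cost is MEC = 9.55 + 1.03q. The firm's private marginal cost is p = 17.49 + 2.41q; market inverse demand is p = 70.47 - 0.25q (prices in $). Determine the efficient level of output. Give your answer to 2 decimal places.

Social marginal cost = private MC + MEC = 27.04 + 3.44q.
Set SMC = demand: 27.04 + 3.44q = 70.47 - 0.25q → q* = 11.7696.

q* = 11.77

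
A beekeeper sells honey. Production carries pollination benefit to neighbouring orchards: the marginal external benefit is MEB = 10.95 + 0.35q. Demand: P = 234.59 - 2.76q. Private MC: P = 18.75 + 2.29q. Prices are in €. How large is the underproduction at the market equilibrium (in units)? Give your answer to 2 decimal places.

5.51 units

Market equilibrium (private): 18.75 + 2.29q = 234.59 - 2.76q → q_m = 42.7406.
Social marginal cost = private MC − MEB = 7.80 + 1.94q.
Set SMC = demand: 7.80 + 1.94q = 234.59 - 2.76q → q* = 48.2532.
Gap = |42.7406 − 48.2532| = 5.5126.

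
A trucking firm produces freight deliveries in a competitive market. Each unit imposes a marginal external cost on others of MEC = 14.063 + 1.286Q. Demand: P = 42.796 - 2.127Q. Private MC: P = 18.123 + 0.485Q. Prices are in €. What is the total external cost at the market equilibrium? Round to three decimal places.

€190.212

Market equilibrium (private): 18.123 + 0.485Q = 42.796 - 2.127Q → Q_m = 9.4460.
Total external cost = ∫₀^{Q_m} (14.063 + 1.286Q) dQ = 14.063×9.4460 + ½×1.286×9.4460² = 190.2120.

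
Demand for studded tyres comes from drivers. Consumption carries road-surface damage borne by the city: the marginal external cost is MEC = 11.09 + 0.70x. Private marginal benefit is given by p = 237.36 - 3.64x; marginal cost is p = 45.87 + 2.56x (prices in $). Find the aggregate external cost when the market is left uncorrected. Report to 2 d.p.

$676.39

Market equilibrium (private): 45.87 + 2.56x = 237.36 - 3.64x → x_m = 30.8855.
Total external cost = ∫₀^{x_m} (11.09 + 0.70x) dx = 11.09×30.8855 + ½×0.70×30.8855² = 676.3901.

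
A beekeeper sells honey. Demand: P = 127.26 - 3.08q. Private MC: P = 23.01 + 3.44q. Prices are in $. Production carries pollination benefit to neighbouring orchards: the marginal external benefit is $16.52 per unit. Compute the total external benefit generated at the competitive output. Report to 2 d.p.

Market equilibrium (private): 23.01 + 3.44q = 127.26 - 3.08q → q_m = 15.9893.
Total external benefit = MEB × q_m = 16.52 × 15.9893 = 264.1432.

$264.14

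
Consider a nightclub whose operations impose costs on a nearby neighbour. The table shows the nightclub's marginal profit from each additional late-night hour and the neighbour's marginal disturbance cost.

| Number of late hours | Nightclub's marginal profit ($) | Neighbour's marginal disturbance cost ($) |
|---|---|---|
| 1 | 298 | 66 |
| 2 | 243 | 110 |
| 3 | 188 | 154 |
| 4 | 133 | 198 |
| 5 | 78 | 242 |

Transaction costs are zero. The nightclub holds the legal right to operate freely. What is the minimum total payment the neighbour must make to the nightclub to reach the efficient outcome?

Left alone the nightclub would choose level 5 (marginal profit stays positive).
Efficient level: k* = 3 (marginal profit ≥ marginal disturbance cost through 3).
The neighbour must at least cover the nightclub's forgone profit from cutting 5→3: 133 + 78 = 211.

$211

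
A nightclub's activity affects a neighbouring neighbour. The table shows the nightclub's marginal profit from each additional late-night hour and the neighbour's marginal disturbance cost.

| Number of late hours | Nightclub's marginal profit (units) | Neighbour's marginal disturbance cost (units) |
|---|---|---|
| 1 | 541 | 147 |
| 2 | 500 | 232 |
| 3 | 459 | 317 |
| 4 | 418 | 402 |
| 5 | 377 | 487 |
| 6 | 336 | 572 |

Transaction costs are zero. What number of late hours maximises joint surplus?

4

Bargaining reaches the level where marginal profit last exceeds marginal disturbance cost.
That holds through level 4 (418 ≥ 402) but not at 5 (377 < 487).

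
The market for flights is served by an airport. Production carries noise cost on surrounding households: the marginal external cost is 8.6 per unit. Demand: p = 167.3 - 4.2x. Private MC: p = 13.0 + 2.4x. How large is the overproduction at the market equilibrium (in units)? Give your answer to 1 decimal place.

Market equilibrium (private): 13.0 + 2.4x = 167.3 - 4.2x → x_m = 23.3788.
Social marginal cost = private MC + MEC = 21.6 + 2.4x.
Set SMC = demand: 21.6 + 2.4x = 167.3 - 4.2x → x* = 22.0758.
Gap = |23.3788 − 22.0758| = 1.3030.

1.3 units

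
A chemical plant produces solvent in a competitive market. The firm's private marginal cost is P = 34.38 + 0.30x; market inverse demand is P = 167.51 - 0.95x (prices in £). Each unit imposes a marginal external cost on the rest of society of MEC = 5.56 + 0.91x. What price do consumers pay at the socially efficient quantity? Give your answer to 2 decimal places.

P = £111.40

Social marginal cost = private MC + MEC = 39.94 + 1.21x.
Set SMC = demand: 39.94 + 1.21x = 167.51 - 0.95x → x* = 59.0602.
Consumer price on the demand curve at x*: 167.51 − 0.95×59.0602 = 111.4028.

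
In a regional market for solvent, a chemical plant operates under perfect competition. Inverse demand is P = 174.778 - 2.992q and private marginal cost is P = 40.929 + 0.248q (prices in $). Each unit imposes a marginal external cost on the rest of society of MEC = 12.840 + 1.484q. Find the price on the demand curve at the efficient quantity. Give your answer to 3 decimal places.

P = $98.136

Social marginal cost = private MC + MEC = 53.769 + 1.732q.
Set SMC = demand: 53.769 + 1.732q = 174.778 - 2.992q → q* = 25.6158.
Consumer price on the demand curve at q*: 174.778 − 2.992×25.6158 = 98.1355.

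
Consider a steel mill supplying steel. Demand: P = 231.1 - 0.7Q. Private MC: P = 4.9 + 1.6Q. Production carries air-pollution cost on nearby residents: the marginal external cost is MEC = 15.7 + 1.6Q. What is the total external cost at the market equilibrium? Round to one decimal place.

9281.9

Market equilibrium (private): 4.9 + 1.6Q = 231.1 - 0.7Q → Q_m = 98.3478.
Total external cost = ∫₀^{Q_m} (15.7 + 1.6Q) dQ = 15.7×98.3478 + ½×1.6×98.3478² = 9281.8923.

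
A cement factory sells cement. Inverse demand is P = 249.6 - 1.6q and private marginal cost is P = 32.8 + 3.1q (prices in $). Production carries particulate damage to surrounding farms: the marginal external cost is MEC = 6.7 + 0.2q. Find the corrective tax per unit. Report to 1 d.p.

tax = $15.3 per unit

Social marginal cost = private MC + MEC = 39.5 + 3.3q.
Set SMC = demand: 39.5 + 3.3q = 249.6 - 1.6q → q* = 42.8776.
The Pigouvian tax equals MEC at q*: 6.7 + 0.2×42.8776 = 15.2755.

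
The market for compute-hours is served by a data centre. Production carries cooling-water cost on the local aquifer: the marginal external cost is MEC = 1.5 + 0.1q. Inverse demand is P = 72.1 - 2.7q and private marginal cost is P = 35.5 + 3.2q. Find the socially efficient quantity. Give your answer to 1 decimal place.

q* = 5.9

Social marginal cost = private MC + MEC = 37.0 + 3.3q.
Set SMC = demand: 37.0 + 3.3q = 72.1 - 2.7q → q* = 5.8500.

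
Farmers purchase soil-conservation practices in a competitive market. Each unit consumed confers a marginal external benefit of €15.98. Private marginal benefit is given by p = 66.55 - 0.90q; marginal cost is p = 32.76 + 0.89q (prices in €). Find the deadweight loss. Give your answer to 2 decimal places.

DWL = €71.33

Market equilibrium (private): 32.76 + 0.89q = 66.55 - 0.90q → q_m = 18.8771.
Social marginal benefit = demand + MEB = 82.53 - 0.90q.
Set SMB = MC: 82.53 - 0.90q = 32.76 + 0.89q → q* = 27.8045.
Height of the DWL triangle at q_m is SMB(q_m) − MC(q_m) = MEB(q_m) = 15.9800.
DWL = ½ × 8.9274 × 15.9800 = 71.3299.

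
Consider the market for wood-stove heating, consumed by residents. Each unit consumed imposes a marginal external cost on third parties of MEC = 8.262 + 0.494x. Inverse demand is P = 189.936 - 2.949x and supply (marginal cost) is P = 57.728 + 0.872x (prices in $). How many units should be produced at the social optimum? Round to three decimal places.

Social marginal benefit = demand − MEC = 181.674 - 3.443x.
Set SMB = MC: 181.674 - 3.443x = 57.728 + 0.872x → x* = 28.7244.

x* = 28.724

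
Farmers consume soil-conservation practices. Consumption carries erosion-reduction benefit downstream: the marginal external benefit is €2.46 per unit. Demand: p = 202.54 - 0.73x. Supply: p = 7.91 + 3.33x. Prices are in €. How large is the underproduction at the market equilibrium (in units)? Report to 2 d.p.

Market equilibrium (private): 7.91 + 3.33x = 202.54 - 0.73x → x_m = 47.9384.
Social marginal benefit = demand + MEB = 205.00 - 0.73x.
Set SMB = MC: 205.00 - 0.73x = 7.91 + 3.33x → x* = 48.5443.
Gap = |47.9384 − 48.5443| = 0.6059.

0.61 units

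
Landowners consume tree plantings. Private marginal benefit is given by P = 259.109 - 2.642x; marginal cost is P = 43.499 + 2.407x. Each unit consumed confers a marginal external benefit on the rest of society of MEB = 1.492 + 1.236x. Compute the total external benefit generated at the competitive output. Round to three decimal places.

1190.692

Market equilibrium (private): 43.499 + 2.407x = 259.109 - 2.642x → x_m = 42.7035.
Total external benefit = ∫₀^{x_m} (1.492 + 1.236x) dx = 1.492×42.7035 + ½×1.236×42.7035² = 1190.6916.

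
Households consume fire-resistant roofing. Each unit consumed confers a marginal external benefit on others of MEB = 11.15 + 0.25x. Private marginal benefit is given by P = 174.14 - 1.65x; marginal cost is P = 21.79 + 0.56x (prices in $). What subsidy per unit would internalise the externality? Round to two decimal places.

Social marginal benefit = demand + MEB = 185.29 - 1.40x.
Set SMB = MC: 185.29 - 1.40x = 21.79 + 0.56x → x* = 83.4184.
The Pigouvian subsidy equals MEB at x*: 11.15 + 0.25×83.4184 = 32.0046.

subsidy = $32.00 per unit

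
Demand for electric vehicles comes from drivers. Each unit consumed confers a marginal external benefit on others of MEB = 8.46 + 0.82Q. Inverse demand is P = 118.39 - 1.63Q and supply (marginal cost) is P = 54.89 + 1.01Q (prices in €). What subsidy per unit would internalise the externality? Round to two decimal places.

Social marginal benefit = demand + MEB = 126.85 - 0.81Q.
Set SMB = MC: 126.85 - 0.81Q = 54.89 + 1.01Q → Q* = 39.5385.
The Pigouvian subsidy equals MEB at Q*: 8.46 + 0.82×39.5385 = 40.8816.

subsidy = €40.88 per unit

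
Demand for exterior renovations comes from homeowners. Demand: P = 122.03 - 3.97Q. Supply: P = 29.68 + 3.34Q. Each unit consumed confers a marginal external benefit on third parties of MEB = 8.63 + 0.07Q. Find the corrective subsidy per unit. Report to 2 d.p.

Social marginal benefit = demand + MEB = 130.66 - 3.90Q.
Set SMB = MC: 130.66 - 3.90Q = 29.68 + 3.34Q → Q* = 13.9475.
The Pigouvian subsidy equals MEB at Q*: 8.63 + 0.07×13.9475 = 9.6063.

subsidy = 9.61 per unit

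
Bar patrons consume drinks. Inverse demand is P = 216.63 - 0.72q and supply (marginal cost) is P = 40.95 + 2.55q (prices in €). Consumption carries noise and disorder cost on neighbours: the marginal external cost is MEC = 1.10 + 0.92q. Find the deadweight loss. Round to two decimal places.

DWL = €304.65

Market equilibrium (private): 40.95 + 2.55q = 216.63 - 0.72q → q_m = 53.7248.
Social marginal benefit = demand − MEC = 215.53 - 1.64q.
Set SMB = MC: 215.53 - 1.64q = 40.95 + 2.55q → q* = 41.6659.
Height of the DWL triangle at q_m is MC(q_m) − SMB(q_m) = MEC(q_m) = 50.5268.
DWL = ½ × 12.0589 × 50.5268 = 304.6488.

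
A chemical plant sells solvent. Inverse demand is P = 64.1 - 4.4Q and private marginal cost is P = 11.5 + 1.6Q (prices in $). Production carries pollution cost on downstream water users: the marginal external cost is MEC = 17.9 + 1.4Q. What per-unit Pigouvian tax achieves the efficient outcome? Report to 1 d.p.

Social marginal cost = private MC + MEC = 29.4 + 3.0Q.
Set SMC = demand: 29.4 + 3.0Q = 64.1 - 4.4Q → Q* = 4.6892.
The Pigouvian tax equals MEC at Q*: 17.9 + 1.4×4.6892 = 24.4649.

tax = $24.5 per unit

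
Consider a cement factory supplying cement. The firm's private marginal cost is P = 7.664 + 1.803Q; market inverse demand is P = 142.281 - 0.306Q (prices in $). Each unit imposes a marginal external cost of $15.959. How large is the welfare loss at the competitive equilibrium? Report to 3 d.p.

DWL = $60.382

Market equilibrium (private): 7.664 + 1.803Q = 142.281 - 0.306Q → Q_m = 63.8298.
Social marginal cost = private MC + MEC = 23.623 + 1.803Q.
Set SMC = demand: 23.623 + 1.803Q = 142.281 - 0.306Q → Q* = 56.2627.
The loss is the area between SMC and demand from Q* to Q_m; with linear curves that's a triangle of height MEC(Q_m).
DWL = ½ × 7.5671 × 15.9590 = 60.3817.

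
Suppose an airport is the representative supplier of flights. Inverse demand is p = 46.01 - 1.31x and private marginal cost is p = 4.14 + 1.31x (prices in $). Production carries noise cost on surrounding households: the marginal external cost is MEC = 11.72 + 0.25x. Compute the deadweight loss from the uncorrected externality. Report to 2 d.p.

Market equilibrium (private): 4.14 + 1.31x = 46.01 - 1.31x → x_m = 15.9809.
Social marginal cost = private MC + MEC = 15.86 + 1.56x.
Set SMC = demand: 15.86 + 1.56x = 46.01 - 1.31x → x* = 10.5052.
Between x* and x_m the wedge SMC − demand runs linearly from 0 to MEC(x_m), so the loss is a triangle.
DWL = ½ × 5.4757 × 15.7152 = 43.0259.

DWL = $43.03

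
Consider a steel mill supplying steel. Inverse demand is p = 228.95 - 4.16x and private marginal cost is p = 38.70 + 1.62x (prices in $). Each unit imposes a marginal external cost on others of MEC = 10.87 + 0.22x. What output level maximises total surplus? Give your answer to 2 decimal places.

x* = 29.90

Social marginal cost = private MC + MEC = 49.57 + 1.84x.
Set SMC = demand: 49.57 + 1.84x = 228.95 - 4.16x → x* = 29.8967.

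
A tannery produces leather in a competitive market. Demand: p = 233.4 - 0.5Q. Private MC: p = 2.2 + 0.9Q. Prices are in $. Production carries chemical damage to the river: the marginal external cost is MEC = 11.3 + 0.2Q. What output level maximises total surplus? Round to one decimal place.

Social marginal cost = private MC + MEC = 13.5 + 1.1Q.
Set SMC = demand: 13.5 + 1.1Q = 233.4 - 0.5Q → Q* = 137.4375.

Q* = 137.4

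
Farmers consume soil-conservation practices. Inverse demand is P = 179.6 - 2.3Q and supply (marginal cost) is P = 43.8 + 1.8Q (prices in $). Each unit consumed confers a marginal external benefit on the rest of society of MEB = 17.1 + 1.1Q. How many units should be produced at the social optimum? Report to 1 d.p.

Social marginal benefit = demand + MEB = 196.7 - 1.2Q.
Set SMB = MC: 196.7 - 1.2Q = 43.8 + 1.8Q → Q* = 50.9667.

Q* = 51.0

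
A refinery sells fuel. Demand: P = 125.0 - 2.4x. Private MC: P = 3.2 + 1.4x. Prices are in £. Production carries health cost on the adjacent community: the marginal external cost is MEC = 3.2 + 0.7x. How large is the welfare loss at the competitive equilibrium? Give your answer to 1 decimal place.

Market equilibrium (private): 3.2 + 1.4x = 125.0 - 2.4x → x_m = 32.0526.
Social marginal cost = private MC + MEC = 6.4 + 2.1x.
Set SMC = demand: 6.4 + 2.1x = 125.0 - 2.4x → x* = 26.3556.
Between x* and x_m the wedge SMC − demand runs linearly from 0 to MEC(x_m), so the loss is a triangle.
DWL = ½ × 5.6970 × 25.6368 = 73.0264.

DWL = £73.0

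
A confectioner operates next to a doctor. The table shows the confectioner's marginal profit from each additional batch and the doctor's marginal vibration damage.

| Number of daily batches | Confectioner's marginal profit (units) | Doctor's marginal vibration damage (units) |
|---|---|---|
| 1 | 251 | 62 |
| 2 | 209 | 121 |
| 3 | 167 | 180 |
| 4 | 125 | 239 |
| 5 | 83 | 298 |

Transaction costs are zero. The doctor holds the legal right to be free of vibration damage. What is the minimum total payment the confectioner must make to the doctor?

183

Efficient level: marginal profit ≥ marginal vibration damage through level 2, so k* = 2.
With the doctor holding the right, the confectioner must at least compensate total damage at k*: 62 + 121 = 183.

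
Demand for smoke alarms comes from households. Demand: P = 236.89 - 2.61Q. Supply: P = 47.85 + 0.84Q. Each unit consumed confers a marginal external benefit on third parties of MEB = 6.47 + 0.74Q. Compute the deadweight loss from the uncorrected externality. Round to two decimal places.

DWL = 407.87

Market equilibrium (private): 47.85 + 0.84Q = 236.89 - 2.61Q → Q_m = 54.7942.
Social marginal benefit = demand + MEB = 243.36 - 1.87Q.
Set SMB = MC: 243.36 - 1.87Q = 47.85 + 0.84Q → Q* = 72.1439.
The welfare-loss triangle has base |Q_m − Q*| and height MEB(Q_m) (the vertical gap between SMB and MC is zero at Q* and MEB at Q_m).
DWL = ½ × 17.3497 × 47.0177 = 407.8715.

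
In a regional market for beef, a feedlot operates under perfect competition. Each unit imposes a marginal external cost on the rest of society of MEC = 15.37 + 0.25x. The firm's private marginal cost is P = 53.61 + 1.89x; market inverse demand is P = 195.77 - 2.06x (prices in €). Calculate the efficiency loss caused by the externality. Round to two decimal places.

DWL = €70.69

Market equilibrium (private): 53.61 + 1.89x = 195.77 - 2.06x → x_m = 35.9899.
Social marginal cost = private MC + MEC = 68.98 + 2.14x.
Set SMC = demand: 68.98 + 2.14x = 195.77 - 2.06x → x* = 30.1881.
The welfare-loss triangle has base |x_m − x*| and height MEC(x_m) (the vertical gap between SMC and demand is zero at x* and MEC at x_m).
DWL = ½ × 5.8018 × 24.3675 = 70.6877.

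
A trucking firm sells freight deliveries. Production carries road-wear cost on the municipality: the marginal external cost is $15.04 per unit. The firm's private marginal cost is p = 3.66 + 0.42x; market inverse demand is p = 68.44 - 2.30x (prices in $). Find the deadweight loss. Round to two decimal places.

Market equilibrium (private): 3.66 + 0.42x = 68.44 - 2.30x → x_m = 23.8162.
Social marginal cost = private MC + MEC = 18.70 + 0.42x.
Set SMC = demand: 18.70 + 0.42x = 68.44 - 2.30x → x* = 18.2868.
The welfare-loss triangle has base |x_m − x*| and height MEC(x_m) (the vertical gap between SMC and demand is zero at x* and MEC at x_m).
DWL = ½ × 5.5294 × 15.0400 = 41.5811.

DWL = $41.58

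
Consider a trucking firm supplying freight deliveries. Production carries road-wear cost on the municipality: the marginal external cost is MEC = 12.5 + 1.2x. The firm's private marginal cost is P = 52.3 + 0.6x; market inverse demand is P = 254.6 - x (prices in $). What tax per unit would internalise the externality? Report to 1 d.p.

Social marginal cost = private MC + MEC = 64.8 + 1.8x.
Set SMC = demand: 64.8 + 1.8x = 254.6 - x → x* = 67.7857.
The Pigouvian tax equals MEC at x*: 12.5 + 1.2×67.7857 = 93.8428.

tax = $93.8 per unit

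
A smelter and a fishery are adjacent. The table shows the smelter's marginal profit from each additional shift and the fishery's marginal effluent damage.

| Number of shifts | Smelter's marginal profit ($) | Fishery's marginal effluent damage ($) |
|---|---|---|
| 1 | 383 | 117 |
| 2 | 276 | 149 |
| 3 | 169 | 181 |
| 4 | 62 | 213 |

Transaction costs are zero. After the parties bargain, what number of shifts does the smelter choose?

2

Bargaining reaches the level where marginal profit last exceeds marginal effluent damage.
That holds through level 2 (276 ≥ 149) but not at 3 (169 < 181).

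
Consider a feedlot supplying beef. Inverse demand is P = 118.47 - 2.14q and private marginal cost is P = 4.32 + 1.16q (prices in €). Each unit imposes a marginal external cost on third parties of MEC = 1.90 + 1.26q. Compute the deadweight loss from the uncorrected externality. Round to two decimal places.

Market equilibrium (private): 4.32 + 1.16q = 118.47 - 2.14q → q_m = 34.5909.
Social marginal cost = private MC + MEC = 6.22 + 2.42q.
Set SMC = demand: 6.22 + 2.42q = 118.47 - 2.14q → q* = 24.6162.
Between q* and q_m the wedge SMC − demand runs linearly from 0 to MEC(q_m), so the loss is a triangle.
DWL = ½ × 9.9747 × 45.4845 = 226.8471.

DWL = €226.85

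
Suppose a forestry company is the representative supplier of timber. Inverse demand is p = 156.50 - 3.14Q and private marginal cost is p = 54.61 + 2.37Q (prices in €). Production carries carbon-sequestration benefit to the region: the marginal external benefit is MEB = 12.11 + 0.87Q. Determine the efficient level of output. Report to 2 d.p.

Q* = 24.57

Social marginal cost = private MC − MEB = 42.50 + 1.50Q.
Set SMC = demand: 42.50 + 1.50Q = 156.50 - 3.14Q → Q* = 24.5690.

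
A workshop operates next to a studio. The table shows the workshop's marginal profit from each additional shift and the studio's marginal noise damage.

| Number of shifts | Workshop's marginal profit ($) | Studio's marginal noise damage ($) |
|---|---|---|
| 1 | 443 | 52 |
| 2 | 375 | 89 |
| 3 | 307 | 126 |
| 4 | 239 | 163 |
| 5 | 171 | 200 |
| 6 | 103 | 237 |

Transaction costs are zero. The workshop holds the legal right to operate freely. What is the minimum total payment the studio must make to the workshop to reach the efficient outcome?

Left alone the workshop would choose level 6 (marginal profit stays positive).
Efficient level: k* = 4 (marginal profit ≥ marginal noise damage through 4).
The studio must at least cover the workshop's forgone profit from cutting 6→4: 171 + 103 = 274.

$274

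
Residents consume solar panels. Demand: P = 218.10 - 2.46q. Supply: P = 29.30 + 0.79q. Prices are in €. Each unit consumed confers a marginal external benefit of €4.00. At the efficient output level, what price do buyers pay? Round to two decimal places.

Social marginal benefit = demand + MEB = 222.10 - 2.46q.
Set SMB = MC: 222.10 - 2.46q = 29.30 + 0.79q → q* = 59.3231.
Consumer price on the demand curve at q*: 218.10 − 2.46×59.3231 = 72.1652.

P = €72.17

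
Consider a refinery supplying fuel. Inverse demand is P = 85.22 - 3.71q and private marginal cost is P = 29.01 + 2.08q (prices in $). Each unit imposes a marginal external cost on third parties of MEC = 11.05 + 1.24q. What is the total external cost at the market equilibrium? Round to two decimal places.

$165.71

Market equilibrium (private): 29.01 + 2.08q = 85.22 - 3.71q → q_m = 9.7081.
Total external cost = ∫₀^{q_m} (11.05 + 1.24q) dq = 11.05×9.7081 + ½×1.24×9.7081² = 165.7078.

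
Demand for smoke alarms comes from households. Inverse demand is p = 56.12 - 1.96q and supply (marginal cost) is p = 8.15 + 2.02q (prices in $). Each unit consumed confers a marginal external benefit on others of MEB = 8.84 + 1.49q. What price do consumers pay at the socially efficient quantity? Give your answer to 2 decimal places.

P = $11.40

Social marginal benefit = demand + MEB = 64.96 - 0.47q.
Set SMB = MC: 64.96 - 0.47q = 8.15 + 2.02q → q* = 22.8153.
Consumer price on the demand curve at q*: 56.12 − 1.96×22.8153 = 11.4020.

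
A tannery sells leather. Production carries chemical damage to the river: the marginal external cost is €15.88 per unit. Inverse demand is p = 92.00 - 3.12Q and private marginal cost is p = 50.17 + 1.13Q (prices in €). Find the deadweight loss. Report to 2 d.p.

DWL = €29.67

Market equilibrium (private): 50.17 + 1.13Q = 92.00 - 3.12Q → Q_m = 9.8424.
Social marginal cost = private MC + MEC = 66.05 + 1.13Q.
Set SMC = demand: 66.05 + 1.13Q = 92.00 - 3.12Q → Q* = 6.1059.
Between Q* and Q_m the wedge SMC − demand runs linearly from 0 to MEC(Q_m), so the loss is a triangle.
DWL = ½ × 3.7365 × 15.8800 = 29.6678.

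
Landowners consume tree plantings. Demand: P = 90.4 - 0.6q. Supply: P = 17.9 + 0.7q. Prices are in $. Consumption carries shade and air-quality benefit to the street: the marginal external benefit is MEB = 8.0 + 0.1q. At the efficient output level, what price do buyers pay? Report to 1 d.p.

P = $50.2

Social marginal benefit = demand + MEB = 98.4 - 0.5q.
Set SMB = MC: 98.4 - 0.5q = 17.9 + 0.7q → q* = 67.0833.
Consumer price on the demand curve at q*: 90.4 − 0.6×67.0833 = 50.1500.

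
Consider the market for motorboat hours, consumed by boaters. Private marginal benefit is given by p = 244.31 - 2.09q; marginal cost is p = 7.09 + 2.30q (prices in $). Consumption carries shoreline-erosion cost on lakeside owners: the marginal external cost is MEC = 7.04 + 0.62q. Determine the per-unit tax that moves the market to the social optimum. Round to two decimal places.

Social marginal benefit = demand − MEC = 237.27 - 2.71q.
Set SMB = MC: 237.27 - 2.71q = 7.09 + 2.30q → q* = 45.9441.
The Pigouvian tax equals MEC at q*: 7.04 + 0.62×45.9441 = 35.5253.

tax = $35.53 per unit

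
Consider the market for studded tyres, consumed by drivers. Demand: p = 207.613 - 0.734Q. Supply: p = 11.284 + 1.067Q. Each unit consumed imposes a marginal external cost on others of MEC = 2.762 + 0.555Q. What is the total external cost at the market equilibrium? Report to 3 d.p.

Market equilibrium (private): 11.284 + 1.067Q = 207.613 - 0.734Q → Q_m = 109.0111.
Total external cost = ∫₀^{Q_m} (2.762 + 0.555Q) dQ = 2.762×109.0111 + ½×0.555×109.0111² = 3598.7377.

3598.738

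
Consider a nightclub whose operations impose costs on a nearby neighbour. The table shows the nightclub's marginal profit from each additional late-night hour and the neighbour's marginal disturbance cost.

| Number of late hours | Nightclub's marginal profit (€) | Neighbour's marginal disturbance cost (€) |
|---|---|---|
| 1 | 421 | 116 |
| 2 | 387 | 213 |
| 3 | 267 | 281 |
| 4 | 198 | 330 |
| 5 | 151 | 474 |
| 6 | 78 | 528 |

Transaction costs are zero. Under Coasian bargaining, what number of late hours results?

Bargaining reaches the level where marginal profit last exceeds marginal disturbance cost.
That holds through level 2 (387 ≥ 213) but not at 3 (267 < 281).

2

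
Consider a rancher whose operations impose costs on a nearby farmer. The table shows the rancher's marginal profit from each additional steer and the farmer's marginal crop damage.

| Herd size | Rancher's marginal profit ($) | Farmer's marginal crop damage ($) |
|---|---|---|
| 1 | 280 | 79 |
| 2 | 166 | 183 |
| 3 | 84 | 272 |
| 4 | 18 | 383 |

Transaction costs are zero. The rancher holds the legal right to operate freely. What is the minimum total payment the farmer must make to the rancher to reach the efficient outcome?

$268

Left alone the rancher would choose level 4 (marginal profit stays positive).
Efficient level: k* = 1 (marginal profit ≥ marginal crop damage through 1).
The farmer must at least cover the rancher's forgone profit from cutting 4→1: 166 + 84 + 18 = 268.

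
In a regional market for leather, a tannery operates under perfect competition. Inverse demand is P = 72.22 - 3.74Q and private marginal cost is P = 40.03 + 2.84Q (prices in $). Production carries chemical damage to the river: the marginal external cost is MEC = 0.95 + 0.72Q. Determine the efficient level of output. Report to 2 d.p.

Social marginal cost = private MC + MEC = 40.98 + 3.56Q.
Set SMC = demand: 40.98 + 3.56Q = 72.22 - 3.74Q → Q* = 4.2795.

Q* = 4.28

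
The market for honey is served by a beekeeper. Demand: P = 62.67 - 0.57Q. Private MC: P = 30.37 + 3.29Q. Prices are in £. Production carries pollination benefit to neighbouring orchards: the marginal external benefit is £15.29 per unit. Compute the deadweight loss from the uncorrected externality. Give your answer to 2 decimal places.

DWL = £30.28

Market equilibrium (private): 30.37 + 3.29Q = 62.67 - 0.57Q → Q_m = 8.3679.
Social marginal cost = private MC − MEB = 15.08 + 3.29Q.
Set SMC = demand: 15.08 + 3.29Q = 62.67 - 0.57Q → Q* = 12.3290.
Height of the DWL triangle at Q_m is demand(Q_m) − SMC(Q_m) = MEB(Q_m) = 15.2900.
DWL = ½ × 3.9611 × 15.2900 = 30.2826.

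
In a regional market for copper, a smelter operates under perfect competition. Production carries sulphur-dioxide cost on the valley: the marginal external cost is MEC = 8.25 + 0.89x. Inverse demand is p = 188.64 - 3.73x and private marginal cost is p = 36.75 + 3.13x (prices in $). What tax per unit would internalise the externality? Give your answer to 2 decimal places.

tax = $24.75 per unit

Social marginal cost = private MC + MEC = 45.00 + 4.02x.
Set SMC = demand: 45.00 + 4.02x = 188.64 - 3.73x → x* = 18.5342.
The Pigouvian tax equals MEC at x*: 8.25 + 0.89×18.5342 = 24.7454.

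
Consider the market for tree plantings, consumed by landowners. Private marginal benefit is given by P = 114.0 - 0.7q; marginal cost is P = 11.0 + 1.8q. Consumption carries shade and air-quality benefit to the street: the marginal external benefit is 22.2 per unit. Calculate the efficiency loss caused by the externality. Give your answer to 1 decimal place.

Market equilibrium (private): 11.0 + 1.8q = 114.0 - 0.7q → q_m = 41.2000.
Social marginal benefit = demand + MEB = 136.2 - 0.7q.
Set SMB = MC: 136.2 - 0.7q = 11.0 + 1.8q → q* = 50.0800.
Between q* and q_m the wedge SMB − MC runs linearly from 0 to MEB(q_m), so the loss is a triangle.
DWL = ½ × 8.8800 × 22.2000 = 98.5680.

DWL = 98.6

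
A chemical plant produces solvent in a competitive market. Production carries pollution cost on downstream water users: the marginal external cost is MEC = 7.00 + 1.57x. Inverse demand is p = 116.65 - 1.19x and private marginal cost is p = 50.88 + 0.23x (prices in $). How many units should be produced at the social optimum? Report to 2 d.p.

x* = 19.66

Social marginal cost = private MC + MEC = 57.88 + 1.80x.
Set SMC = demand: 57.88 + 1.80x = 116.65 - 1.19x → x* = 19.6555.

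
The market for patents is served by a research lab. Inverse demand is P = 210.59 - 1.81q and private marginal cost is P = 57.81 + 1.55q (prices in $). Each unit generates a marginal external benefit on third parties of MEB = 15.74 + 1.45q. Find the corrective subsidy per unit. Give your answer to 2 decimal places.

Social marginal cost = private MC − MEB = 42.07 + 0.10q.
Set SMC = demand: 42.07 + 0.10q = 210.59 - 1.81q → q* = 88.2304.
The Pigouvian subsidy equals MEB at q*: 15.74 + 1.45×88.2304 = 143.6741.

subsidy = $143.67 per unit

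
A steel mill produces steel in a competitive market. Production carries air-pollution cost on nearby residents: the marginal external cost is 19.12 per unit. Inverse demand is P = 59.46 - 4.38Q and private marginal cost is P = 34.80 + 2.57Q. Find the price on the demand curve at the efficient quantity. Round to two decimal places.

P = 55.97

Social marginal cost = private MC + MEC = 53.92 + 2.57Q.
Set SMC = demand: 53.92 + 2.57Q = 59.46 - 4.38Q → Q* = 0.7971.
Consumer price on the demand curve at Q*: 59.46 − 4.38×0.7971 = 55.9687.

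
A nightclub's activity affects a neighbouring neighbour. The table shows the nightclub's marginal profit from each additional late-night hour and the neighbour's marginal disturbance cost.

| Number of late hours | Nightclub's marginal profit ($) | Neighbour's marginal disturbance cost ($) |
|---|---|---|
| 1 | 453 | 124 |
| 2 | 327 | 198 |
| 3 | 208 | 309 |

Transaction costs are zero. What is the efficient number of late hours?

2

Bargaining reaches the level where marginal profit last exceeds marginal disturbance cost.
That holds through level 2 (327 ≥ 198) but not at 3 (208 < 309).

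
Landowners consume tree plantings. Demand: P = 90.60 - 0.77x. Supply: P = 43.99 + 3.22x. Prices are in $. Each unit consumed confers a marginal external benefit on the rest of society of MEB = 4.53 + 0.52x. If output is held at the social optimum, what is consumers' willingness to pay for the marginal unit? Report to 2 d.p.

P = $79.25

Social marginal benefit = demand + MEB = 95.13 - 0.25x.
Set SMB = MC: 95.13 - 0.25x = 43.99 + 3.22x → x* = 14.7378.
Consumer price on the demand curve at x*: 90.60 − 0.77×14.7378 = 79.2519.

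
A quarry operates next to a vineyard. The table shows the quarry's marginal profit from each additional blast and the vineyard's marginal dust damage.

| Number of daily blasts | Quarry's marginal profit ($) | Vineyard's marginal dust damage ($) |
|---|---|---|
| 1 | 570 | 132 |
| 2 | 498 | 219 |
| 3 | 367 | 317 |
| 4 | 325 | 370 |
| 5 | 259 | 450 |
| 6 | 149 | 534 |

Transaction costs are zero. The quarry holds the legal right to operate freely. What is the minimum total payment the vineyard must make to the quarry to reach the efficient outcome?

$733

Left alone the quarry would choose level 6 (marginal profit stays positive).
Efficient level: k* = 3 (marginal profit ≥ marginal dust damage through 3).
The vineyard must at least cover the quarry's forgone profit from cutting 6→3: 325 + 259 + 149 = 733.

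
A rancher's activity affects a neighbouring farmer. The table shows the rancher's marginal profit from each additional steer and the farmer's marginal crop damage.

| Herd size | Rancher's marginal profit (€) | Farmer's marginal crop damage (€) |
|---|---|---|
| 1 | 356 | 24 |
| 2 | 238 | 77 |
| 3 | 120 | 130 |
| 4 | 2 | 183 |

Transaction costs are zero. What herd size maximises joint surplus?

Bargaining reaches the level where marginal profit last exceeds marginal crop damage.
That holds through level 2 (238 ≥ 77) but not at 3 (120 < 130).

2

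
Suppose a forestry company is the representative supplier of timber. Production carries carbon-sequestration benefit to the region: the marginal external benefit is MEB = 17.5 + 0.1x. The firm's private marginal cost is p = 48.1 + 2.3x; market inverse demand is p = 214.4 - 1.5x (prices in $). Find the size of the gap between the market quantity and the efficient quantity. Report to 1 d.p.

5.9 units

Market equilibrium (private): 48.1 + 2.3x = 214.4 - 1.5x → x_m = 43.7632.
Social marginal cost = private MC − MEB = 30.6 + 2.2x.
Set SMC = demand: 30.6 + 2.2x = 214.4 - 1.5x → x* = 49.6757.
Gap = |43.7632 − 49.6757| = 5.9125.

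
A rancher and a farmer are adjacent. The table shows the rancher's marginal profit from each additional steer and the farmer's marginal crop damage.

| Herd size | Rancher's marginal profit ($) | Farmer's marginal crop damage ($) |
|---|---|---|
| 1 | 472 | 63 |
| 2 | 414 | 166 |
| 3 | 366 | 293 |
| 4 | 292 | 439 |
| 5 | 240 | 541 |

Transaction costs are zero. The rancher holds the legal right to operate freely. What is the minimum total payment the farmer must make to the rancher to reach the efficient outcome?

$532

Left alone the rancher would choose level 5 (marginal profit stays positive).
Efficient level: k* = 3 (marginal profit ≥ marginal crop damage through 3).
The farmer must at least cover the rancher's forgone profit from cutting 5→3: 292 + 240 = 532.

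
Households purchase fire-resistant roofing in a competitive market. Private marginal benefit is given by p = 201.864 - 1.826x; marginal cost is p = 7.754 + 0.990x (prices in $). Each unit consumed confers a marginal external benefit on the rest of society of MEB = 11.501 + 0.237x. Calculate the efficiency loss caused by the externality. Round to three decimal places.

DWL = $150.240

Market equilibrium (private): 7.754 + 0.990x = 201.864 - 1.826x → x_m = 68.9311.
Social marginal benefit = demand + MEB = 213.365 - 1.589x.
Set SMB = MC: 213.365 - 1.589x = 7.754 + 0.990x → x* = 79.7251.
Height of the DWL triangle at x_m is SMB(x_m) − MC(x_m) = MEB(x_m) = 27.8377.
DWL = ½ × 10.7940 × 27.8377 = 150.2401.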